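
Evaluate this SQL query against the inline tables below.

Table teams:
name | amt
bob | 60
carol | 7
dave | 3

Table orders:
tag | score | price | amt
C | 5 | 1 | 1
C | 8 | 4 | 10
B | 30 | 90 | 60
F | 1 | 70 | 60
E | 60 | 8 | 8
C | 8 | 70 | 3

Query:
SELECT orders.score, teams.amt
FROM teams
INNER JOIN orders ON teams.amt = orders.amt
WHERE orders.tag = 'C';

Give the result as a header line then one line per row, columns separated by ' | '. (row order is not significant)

After JOIN orders (3 rows):
teams.name | teams.amt | orders.tag | orders.score | orders.price | orders.amt
bob | 60 | B | 30 | 90 | 60
bob | 60 | F | 1 | 70 | 60
dave | 3 | C | 8 | 70 | 3
After WHERE (1 rows):
teams.name | teams.amt | orders.tag | orders.score | orders.price | orders.amt
dave | 3 | C | 8 | 70 | 3
After SELECT (1 rows):
orders.score | teams.amt
8 | 3

== RESULT ==
orders.score | teams.amt
8 | 3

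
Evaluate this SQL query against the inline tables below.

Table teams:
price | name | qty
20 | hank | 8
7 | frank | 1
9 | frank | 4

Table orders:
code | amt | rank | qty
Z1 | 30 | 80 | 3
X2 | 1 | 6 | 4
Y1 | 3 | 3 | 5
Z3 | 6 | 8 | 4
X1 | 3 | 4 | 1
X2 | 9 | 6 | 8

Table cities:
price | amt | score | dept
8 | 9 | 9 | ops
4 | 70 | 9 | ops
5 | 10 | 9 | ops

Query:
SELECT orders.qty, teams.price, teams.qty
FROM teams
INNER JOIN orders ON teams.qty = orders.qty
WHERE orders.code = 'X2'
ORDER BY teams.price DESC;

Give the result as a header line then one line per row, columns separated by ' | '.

== RESULT ==
orders.qty | teams.price | teams.qty
8 | 20 | 8
4 | 9 | 4

Derivation:
After JOIN orders (4 rows):
teams.price | teams.name | teams.qty | orders.code | orders.amt | orders.rank | orders.qty
20 | hank | 8 | X2 | 9 | 6 | 8
7 | frank | 1 | X1 | 3 | 4 | 1
9 | frank | 4 | X2 | 1 | 6 | 4
9 | frank | 4 | Z3 | 6 | 8 | 4
After WHERE (2 rows):
teams.price | teams.name | teams.qty | orders.code | orders.amt | orders.rank | orders.qty
20 | hank | 8 | X2 | 9 | 6 | 8
9 | frank | 4 | X2 | 1 | 6 | 4
After SELECT (2 rows):
orders.qty | teams.price | teams.qty
8 | 20 | 8
4 | 9 | 4
After ORDER BY (2 rows):
orders.qty | teams.price | teams.qty
8 | 20 | 8
4 | 9 | 4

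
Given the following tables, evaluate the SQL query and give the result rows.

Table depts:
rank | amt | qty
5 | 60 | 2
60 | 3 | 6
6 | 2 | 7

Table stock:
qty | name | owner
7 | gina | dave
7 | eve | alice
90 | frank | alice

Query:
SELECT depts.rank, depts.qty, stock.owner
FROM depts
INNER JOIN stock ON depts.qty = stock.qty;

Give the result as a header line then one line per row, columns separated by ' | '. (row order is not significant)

== RESULT ==
depts.rank | depts.qty | stock.owner
6 | 7 | dave
6 | 7 | alice

Derivation:
After JOIN stock (2 rows):
depts.rank | depts.amt | depts.qty | stock.qty | stock.name | stock.owner
6 | 2 | 7 | 7 | gina | dave
6 | 2 | 7 | 7 | eve | alice
After SELECT (2 rows):
depts.rank | depts.qty | stock.owner
6 | 7 | dave
6 | 7 | alice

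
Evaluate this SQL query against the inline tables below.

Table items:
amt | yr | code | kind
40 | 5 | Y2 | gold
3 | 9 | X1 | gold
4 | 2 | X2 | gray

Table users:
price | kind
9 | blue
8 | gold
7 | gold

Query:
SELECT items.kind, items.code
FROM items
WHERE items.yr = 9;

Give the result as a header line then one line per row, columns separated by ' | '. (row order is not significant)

== RESULT ==
items.kind | items.code
gold | X1

Derivation:
After WHERE (1 rows):
items.amt | items.yr | items.code | items.kind
3 | 9 | X1 | gold
After SELECT (1 rows):
items.kind | items.code
gold | X1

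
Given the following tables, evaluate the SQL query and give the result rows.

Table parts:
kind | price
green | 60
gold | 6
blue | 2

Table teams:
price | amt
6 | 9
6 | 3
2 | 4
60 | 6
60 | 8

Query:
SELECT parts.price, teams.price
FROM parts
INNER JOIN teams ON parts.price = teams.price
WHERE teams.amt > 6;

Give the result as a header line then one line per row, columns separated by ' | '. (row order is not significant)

After JOIN teams (5 rows):
parts.kind | parts.price | teams.price | teams.amt
green | 60 | 60 | 6
green | 60 | 60 | 8
gold | 6 | 6 | 9
gold | 6 | 6 | 3
blue | 2 | 2 | 4
After WHERE (2 rows):
parts.kind | parts.price | teams.price | teams.amt
green | 60 | 60 | 8
gold | 6 | 6 | 9
After SELECT (2 rows):
parts.price | teams.price
60 | 60
6 | 6

== RESULT ==
parts.price | teams.price
60 | 60
6 | 6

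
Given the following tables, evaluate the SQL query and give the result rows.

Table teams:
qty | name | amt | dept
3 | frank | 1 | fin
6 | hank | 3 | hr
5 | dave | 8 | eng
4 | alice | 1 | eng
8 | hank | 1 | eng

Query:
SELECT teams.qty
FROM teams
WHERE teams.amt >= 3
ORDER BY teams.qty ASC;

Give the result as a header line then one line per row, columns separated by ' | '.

== RESULT ==
teams.qty
5
6

Derivation:
After WHERE (2 rows):
teams.qty | teams.name | teams.amt | teams.dept
6 | hank | 3 | hr
5 | dave | 8 | eng
After SELECT (2 rows):
teams.qty
6
5
After ORDER BY (2 rows):
teams.qty
5
6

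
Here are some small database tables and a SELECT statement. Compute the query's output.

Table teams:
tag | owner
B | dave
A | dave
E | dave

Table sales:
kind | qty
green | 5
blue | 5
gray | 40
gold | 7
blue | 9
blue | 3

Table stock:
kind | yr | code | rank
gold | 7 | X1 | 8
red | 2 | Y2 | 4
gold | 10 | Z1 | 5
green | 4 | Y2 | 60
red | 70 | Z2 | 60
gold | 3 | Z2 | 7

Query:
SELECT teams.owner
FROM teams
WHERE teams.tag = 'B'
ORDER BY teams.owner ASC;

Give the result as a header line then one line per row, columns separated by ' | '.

After WHERE (1 rows):
teams.tag | teams.owner
B | dave
After SELECT (1 rows):
teams.owner
dave
After ORDER BY (1 rows):
teams.owner
dave

== RESULT ==
teams.owner
dave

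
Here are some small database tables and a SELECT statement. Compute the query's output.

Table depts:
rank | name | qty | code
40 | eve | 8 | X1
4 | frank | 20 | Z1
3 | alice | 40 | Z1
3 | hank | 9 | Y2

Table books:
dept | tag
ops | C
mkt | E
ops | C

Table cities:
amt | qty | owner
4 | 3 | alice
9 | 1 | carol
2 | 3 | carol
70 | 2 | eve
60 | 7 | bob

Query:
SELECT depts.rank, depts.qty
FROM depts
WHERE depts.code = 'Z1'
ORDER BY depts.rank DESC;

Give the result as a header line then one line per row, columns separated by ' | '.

After WHERE (2 rows):
depts.rank | depts.name | depts.qty | depts.code
4 | frank | 20 | Z1
3 | alice | 40 | Z1
After SELECT (2 rows):
depts.rank | depts.qty
4 | 20
3 | 40
After ORDER BY (2 rows):
depts.rank | depts.qty
4 | 20
3 | 40

== RESULT ==
depts.rank | depts.qty
4 | 20
3 | 40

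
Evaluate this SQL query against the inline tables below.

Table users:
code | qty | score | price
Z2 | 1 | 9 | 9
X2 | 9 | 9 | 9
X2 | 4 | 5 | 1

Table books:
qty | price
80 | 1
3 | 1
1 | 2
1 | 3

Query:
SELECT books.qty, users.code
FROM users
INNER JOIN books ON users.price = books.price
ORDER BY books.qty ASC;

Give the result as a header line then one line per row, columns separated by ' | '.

After JOIN books (2 rows):
users.code | users.qty | users.score | users.price | books.qty | books.price
X2 | 4 | 5 | 1 | 80 | 1
X2 | 4 | 5 | 1 | 3 | 1
After SELECT (2 rows):
books.qty | users.code
80 | X2
3 | X2
After ORDER BY (2 rows):
books.qty | users.code
3 | X2
80 | X2

== RESULT ==
books.qty | users.code
3 | X2
80 | X2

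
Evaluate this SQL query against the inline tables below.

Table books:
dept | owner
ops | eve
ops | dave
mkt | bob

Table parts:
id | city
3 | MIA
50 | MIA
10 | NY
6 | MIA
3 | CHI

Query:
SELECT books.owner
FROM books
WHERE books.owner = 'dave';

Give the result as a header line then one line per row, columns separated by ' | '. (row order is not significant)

== RESULT ==
books.owner
dave

Derivation:
After WHERE (1 rows):
books.dept | books.owner
ops | dave
After SELECT (1 rows):
books.owner
dave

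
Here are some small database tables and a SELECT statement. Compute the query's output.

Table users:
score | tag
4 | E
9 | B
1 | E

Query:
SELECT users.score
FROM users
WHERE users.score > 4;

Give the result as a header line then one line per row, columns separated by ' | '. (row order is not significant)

After WHERE (1 rows):
users.score | users.tag
9 | B
After SELECT (1 rows):
users.score
9

== RESULT ==
users.score
9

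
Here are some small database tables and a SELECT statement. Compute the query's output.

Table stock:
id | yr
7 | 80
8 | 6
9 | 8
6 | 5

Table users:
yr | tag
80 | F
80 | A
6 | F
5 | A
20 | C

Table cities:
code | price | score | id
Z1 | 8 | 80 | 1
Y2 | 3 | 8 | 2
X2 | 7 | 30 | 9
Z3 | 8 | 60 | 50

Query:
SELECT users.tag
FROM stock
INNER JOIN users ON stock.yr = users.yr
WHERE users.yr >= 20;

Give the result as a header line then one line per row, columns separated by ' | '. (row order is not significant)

== RESULT ==
users.tag
F
A

Derivation:
After JOIN users (4 rows):
stock.id | stock.yr | users.yr | users.tag
7 | 80 | 80 | F
7 | 80 | 80 | A
8 | 6 | 6 | F
6 | 5 | 5 | A
After WHERE (2 rows):
stock.id | stock.yr | users.yr | users.tag
7 | 80 | 80 | F
7 | 80 | 80 | A
After SELECT (2 rows):
users.tag
F
A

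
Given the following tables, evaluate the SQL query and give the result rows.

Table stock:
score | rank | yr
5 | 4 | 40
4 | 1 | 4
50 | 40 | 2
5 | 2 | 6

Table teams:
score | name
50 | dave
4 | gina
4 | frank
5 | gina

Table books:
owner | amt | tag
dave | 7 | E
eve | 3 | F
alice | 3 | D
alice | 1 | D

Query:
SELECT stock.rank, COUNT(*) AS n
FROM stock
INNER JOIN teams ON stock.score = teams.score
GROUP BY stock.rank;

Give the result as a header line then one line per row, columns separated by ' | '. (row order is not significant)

After JOIN teams (5 rows):
stock.score | stock.rank | stock.yr | teams.score | teams.name
5 | 4 | 40 | 5 | gina
4 | 1 | 4 | 4 | gina
4 | 1 | 4 | 4 | frank
50 | 40 | 2 | 50 | dave
5 | 2 | 6 | 5 | gina
After GROUP BY (4 rows):
stock.rank | n
4 | 1
1 | 2
40 | 1
2 | 1

== RESULT ==
stock.rank | n
4 | 1
1 | 2
40 | 1
2 | 1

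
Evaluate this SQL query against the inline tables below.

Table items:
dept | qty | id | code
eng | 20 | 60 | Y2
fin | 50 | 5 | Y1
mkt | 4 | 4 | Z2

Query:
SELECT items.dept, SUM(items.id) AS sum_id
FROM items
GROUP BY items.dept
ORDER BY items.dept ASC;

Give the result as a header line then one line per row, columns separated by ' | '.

After GROUP BY (3 rows):
items.dept | sum_id
eng | 60
fin | 5
mkt | 4
After ORDER BY (3 rows):
items.dept | sum_id
eng | 60
fin | 5
mkt | 4

== RESULT ==
items.dept | sum_id
eng | 60
fin | 5
mkt | 4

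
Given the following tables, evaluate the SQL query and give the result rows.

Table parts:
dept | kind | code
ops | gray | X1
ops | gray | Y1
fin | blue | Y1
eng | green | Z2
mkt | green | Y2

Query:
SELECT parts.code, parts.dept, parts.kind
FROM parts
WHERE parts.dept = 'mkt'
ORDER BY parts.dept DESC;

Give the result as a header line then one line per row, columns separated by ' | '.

== RESULT ==
parts.code | parts.dept | parts.kind
Y2 | mkt | green

Derivation:
After WHERE (1 rows):
parts.dept | parts.kind | parts.code
mkt | green | Y2
After SELECT (1 rows):
parts.code | parts.dept | parts.kind
Y2 | mkt | green
After ORDER BY (1 rows):
parts.code | parts.dept | parts.kind
Y2 | mkt | green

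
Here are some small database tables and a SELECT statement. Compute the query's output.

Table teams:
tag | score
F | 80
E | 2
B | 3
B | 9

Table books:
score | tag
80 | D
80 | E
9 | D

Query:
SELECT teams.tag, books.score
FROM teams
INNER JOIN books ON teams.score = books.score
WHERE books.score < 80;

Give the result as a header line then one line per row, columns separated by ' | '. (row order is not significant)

After JOIN books (3 rows):
teams.tag | teams.score | books.score | books.tag
F | 80 | 80 | D
F | 80 | 80 | E
B | 9 | 9 | D
After WHERE (1 rows):
teams.tag | teams.score | books.score | books.tag
B | 9 | 9 | D
After SELECT (1 rows):
teams.tag | books.score
B | 9

== RESULT ==
teams.tag | books.score
B | 9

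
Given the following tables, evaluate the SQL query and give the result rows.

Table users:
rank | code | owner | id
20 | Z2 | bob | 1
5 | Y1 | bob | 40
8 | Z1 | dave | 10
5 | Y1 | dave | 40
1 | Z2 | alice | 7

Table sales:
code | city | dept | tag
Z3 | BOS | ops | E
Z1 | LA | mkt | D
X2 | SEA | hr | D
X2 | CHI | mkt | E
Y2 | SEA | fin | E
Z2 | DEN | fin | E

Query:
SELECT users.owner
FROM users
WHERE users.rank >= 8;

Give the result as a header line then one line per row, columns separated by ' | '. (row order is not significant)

After WHERE (2 rows):
users.rank | users.code | users.owner | users.id
20 | Z2 | bob | 1
8 | Z1 | dave | 10
After SELECT (2 rows):
users.owner
bob
dave

== RESULT ==
users.owner
bob
dave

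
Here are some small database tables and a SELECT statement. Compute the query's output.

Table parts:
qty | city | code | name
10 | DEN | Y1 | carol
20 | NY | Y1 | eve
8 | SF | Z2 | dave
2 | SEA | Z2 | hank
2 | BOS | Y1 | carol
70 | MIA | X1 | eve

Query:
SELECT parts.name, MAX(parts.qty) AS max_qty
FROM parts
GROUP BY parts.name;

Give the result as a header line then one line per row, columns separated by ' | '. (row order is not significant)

== RESULT ==
parts.name | max_qty
carol | 10
eve | 70
dave | 8
hank | 2

Derivation:
After GROUP BY (4 rows):
parts.name | max_qty
carol | 10
eve | 70
dave | 8
hank | 2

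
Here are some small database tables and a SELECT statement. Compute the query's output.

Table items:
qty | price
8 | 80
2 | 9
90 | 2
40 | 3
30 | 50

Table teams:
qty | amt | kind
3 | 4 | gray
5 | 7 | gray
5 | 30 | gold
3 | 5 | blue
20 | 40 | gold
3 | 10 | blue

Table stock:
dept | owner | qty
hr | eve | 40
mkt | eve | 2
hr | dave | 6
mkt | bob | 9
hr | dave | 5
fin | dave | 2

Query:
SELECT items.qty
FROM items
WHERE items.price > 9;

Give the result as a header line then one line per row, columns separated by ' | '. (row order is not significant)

After WHERE (2 rows):
items.qty | items.price
8 | 80
30 | 50
After SELECT (2 rows):
items.qty
8
30

== RESULT ==
items.qty
8
30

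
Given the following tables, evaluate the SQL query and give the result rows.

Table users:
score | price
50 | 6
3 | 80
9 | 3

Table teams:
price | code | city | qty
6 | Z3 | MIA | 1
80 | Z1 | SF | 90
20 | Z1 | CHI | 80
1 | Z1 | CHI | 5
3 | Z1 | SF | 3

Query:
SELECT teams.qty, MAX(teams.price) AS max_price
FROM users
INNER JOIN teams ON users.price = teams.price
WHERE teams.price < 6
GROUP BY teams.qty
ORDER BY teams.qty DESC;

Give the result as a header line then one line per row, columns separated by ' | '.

== RESULT ==
teams.qty | max_price
3 | 3

Derivation:
After JOIN teams (3 rows):
users.score | users.price | teams.price | teams.code | teams.city | teams.qty
50 | 6 | 6 | Z3 | MIA | 1
3 | 80 | 80 | Z1 | SF | 90
9 | 3 | 3 | Z1 | SF | 3
After WHERE (1 rows):
users.score | users.price | teams.price | teams.code | teams.city | teams.qty
9 | 3 | 3 | Z1 | SF | 3
After GROUP BY (1 rows):
teams.qty | max_price
3 | 3
After ORDER BY (1 rows):
teams.qty | max_price
3 | 3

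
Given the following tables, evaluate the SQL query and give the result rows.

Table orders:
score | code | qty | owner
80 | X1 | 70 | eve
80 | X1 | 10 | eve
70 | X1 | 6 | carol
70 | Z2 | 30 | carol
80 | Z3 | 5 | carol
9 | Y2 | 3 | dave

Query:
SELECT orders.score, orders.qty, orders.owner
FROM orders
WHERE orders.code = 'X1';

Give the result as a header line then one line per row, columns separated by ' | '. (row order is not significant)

== RESULT ==
orders.score | orders.qty | orders.owner
80 | 70 | eve
80 | 10 | eve
70 | 6 | carol

Derivation:
After WHERE (3 rows):
orders.score | orders.code | orders.qty | orders.owner
80 | X1 | 70 | eve
80 | X1 | 10 | eve
70 | X1 | 6 | carol
After SELECT (3 rows):
orders.score | orders.qty | orders.owner
80 | 70 | eve
80 | 10 | eve
70 | 6 | carol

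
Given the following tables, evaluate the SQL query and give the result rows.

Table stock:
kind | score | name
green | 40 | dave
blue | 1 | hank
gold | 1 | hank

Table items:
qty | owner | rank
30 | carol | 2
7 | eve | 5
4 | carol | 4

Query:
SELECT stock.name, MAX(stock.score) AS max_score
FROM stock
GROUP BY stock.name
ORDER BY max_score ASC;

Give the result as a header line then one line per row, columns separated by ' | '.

After GROUP BY (2 rows):
stock.name | max_score
dave | 40
hank | 1
After ORDER BY (2 rows):
stock.name | max_score
hank | 1
dave | 40

== RESULT ==
stock.name | max_score
hank | 1
dave | 40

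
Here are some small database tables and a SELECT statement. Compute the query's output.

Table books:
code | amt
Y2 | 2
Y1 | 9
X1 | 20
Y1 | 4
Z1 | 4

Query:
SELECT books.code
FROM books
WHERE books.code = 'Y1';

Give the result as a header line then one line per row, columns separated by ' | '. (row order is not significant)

After WHERE (2 rows):
books.code | books.amt
Y1 | 9
Y1 | 4
After SELECT (2 rows):
books.code
Y1
Y1

== RESULT ==
books.code
Y1
Y1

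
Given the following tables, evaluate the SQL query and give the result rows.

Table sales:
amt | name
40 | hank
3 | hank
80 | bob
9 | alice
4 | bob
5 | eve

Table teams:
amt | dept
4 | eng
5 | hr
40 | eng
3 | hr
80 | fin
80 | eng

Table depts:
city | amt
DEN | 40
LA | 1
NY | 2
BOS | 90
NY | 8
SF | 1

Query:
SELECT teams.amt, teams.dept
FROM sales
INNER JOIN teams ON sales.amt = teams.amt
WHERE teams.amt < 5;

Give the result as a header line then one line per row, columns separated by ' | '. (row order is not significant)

After JOIN teams (6 rows):
sales.amt | sales.name | teams.amt | teams.dept
40 | hank | 40 | eng
3 | hank | 3 | hr
80 | bob | 80 | fin
80 | bob | 80 | eng
4 | bob | 4 | eng
5 | eve | 5 | hr
After WHERE (2 rows):
sales.amt | sales.name | teams.amt | teams.dept
3 | hank | 3 | hr
4 | bob | 4 | eng
After SELECT (2 rows):
teams.amt | teams.dept
3 | hr
4 | eng

== RESULT ==
teams.amt | teams.dept
3 | hr
4 | eng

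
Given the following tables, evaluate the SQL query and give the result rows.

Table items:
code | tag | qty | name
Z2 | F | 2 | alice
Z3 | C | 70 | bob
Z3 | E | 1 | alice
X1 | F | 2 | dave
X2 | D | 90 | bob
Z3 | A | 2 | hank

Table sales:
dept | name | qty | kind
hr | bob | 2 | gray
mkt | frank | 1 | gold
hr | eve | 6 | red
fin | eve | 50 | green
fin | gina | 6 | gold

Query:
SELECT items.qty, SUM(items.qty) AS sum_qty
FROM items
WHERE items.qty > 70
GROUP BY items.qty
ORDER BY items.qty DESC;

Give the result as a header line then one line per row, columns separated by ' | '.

After WHERE (1 rows):
items.code | items.tag | items.qty | items.name
X2 | D | 90 | bob
After GROUP BY (1 rows):
items.qty | sum_qty
90 | 90
After ORDER BY (1 rows):
items.qty | sum_qty
90 | 90

== RESULT ==
items.qty | sum_qty
90 | 90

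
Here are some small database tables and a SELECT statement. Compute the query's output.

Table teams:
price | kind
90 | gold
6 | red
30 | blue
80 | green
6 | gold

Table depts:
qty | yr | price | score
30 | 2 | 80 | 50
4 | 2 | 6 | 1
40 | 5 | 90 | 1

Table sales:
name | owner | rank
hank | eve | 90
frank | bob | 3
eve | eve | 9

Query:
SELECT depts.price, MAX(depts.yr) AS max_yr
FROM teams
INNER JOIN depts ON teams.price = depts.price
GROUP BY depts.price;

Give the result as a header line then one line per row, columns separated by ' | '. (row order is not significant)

After JOIN depts (4 rows):
teams.price | teams.kind | depts.qty | depts.yr | depts.price | depts.score
90 | gold | 40 | 5 | 90 | 1
6 | red | 4 | 2 | 6 | 1
80 | green | 30 | 2 | 80 | 50
6 | gold | 4 | 2 | 6 | 1
After GROUP BY (3 rows):
depts.price | max_yr
90 | 5
6 | 2
80 | 2

== RESULT ==
depts.price | max_yr
90 | 5
6 | 2
80 | 2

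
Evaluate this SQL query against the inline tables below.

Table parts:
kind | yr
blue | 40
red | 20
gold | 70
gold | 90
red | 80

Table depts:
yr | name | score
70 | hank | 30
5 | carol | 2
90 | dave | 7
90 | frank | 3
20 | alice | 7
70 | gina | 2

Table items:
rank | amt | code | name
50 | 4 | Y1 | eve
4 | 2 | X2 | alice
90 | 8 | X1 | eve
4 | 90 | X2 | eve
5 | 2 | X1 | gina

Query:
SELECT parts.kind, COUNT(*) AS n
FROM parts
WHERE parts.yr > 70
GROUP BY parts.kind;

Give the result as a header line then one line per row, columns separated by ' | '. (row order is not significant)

== RESULT ==
parts.kind | n
gold | 1
red | 1

Derivation:
After WHERE (2 rows):
parts.kind | parts.yr
gold | 90
red | 80
After GROUP BY (2 rows):
parts.kind | n
gold | 1
red | 1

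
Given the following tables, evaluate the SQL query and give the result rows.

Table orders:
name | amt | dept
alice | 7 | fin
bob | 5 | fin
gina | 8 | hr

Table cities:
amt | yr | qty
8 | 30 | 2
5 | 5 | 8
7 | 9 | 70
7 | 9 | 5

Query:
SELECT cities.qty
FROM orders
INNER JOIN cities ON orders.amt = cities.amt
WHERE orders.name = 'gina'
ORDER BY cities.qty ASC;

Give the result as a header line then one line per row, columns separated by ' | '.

After JOIN cities (4 rows):
orders.name | orders.amt | orders.dept | cities.amt | cities.yr | cities.qty
alice | 7 | fin | 7 | 9 | 70
alice | 7 | fin | 7 | 9 | 5
bob | 5 | fin | 5 | 5 | 8
gina | 8 | hr | 8 | 30 | 2
After WHERE (1 rows):
orders.name | orders.amt | orders.dept | cities.amt | cities.yr | cities.qty
gina | 8 | hr | 8 | 30 | 2
After SELECT (1 rows):
cities.qty
2
After ORDER BY (1 rows):
cities.qty
2

== RESULT ==
cities.qty
2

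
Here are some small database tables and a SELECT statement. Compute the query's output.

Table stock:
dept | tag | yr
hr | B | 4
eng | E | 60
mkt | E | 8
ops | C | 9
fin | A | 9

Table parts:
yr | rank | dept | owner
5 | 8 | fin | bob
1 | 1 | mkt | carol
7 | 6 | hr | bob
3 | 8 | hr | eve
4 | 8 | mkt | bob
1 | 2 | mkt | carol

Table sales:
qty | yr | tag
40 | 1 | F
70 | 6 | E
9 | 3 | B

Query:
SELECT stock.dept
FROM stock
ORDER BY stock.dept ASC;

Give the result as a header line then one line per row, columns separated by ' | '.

== RESULT ==
stock.dept
eng
fin
hr
mkt
ops

Derivation:
After SELECT (5 rows):
stock.dept
hr
eng
mkt
ops
fin
After ORDER BY (5 rows):
stock.dept
eng
fin
hr
mkt
ops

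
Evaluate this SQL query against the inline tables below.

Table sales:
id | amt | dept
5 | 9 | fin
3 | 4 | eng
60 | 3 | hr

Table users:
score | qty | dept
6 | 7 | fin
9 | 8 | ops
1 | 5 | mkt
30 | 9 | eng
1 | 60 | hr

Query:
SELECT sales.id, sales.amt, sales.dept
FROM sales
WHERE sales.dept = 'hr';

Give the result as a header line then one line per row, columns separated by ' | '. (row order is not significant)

After WHERE (1 rows):
sales.id | sales.amt | sales.dept
60 | 3 | hr
After SELECT (1 rows):
sales.id | sales.amt | sales.dept
60 | 3 | hr

== RESULT ==
sales.id | sales.amt | sales.dept
60 | 3 | hr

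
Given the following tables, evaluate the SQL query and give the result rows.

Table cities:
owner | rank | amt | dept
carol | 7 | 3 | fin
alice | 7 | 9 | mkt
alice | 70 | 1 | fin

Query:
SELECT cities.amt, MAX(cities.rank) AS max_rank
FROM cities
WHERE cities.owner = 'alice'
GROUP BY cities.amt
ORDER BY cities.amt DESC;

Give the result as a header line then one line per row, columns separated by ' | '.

== RESULT ==
cities.amt | max_rank
9 | 7
1 | 70

Derivation:
After WHERE (2 rows):
cities.owner | cities.rank | cities.amt | cities.dept
alice | 7 | 9 | mkt
alice | 70 | 1 | fin
After GROUP BY (2 rows):
cities.amt | max_rank
9 | 7
1 | 70
After ORDER BY (2 rows):
cities.amt | max_rank
9 | 7
1 | 70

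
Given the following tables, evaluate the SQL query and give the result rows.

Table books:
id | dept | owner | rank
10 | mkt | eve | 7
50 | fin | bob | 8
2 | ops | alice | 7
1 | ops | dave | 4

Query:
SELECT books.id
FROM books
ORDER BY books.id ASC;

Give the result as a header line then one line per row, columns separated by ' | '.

== RESULT ==
books.id
1
2
10
50

Derivation:
After SELECT (4 rows):
books.id
10
50
2
1
After ORDER BY (4 rows):
books.id
1
2
10
50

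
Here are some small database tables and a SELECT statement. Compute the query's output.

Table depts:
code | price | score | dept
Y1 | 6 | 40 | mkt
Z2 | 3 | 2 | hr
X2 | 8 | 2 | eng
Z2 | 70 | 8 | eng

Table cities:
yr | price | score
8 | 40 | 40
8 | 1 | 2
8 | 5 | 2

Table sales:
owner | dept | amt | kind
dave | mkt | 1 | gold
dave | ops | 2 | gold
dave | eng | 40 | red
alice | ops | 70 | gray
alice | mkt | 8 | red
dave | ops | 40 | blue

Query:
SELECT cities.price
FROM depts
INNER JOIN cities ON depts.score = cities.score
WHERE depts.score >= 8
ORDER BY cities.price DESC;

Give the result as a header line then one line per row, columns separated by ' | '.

== RESULT ==
cities.price
40

Derivation:
After JOIN cities (5 rows):
depts.code | depts.price | depts.score | depts.dept | cities.yr | cities.price | cities.score
Y1 | 6 | 40 | mkt | 8 | 40 | 40
Z2 | 3 | 2 | hr | 8 | 1 | 2
Z2 | 3 | 2 | hr | 8 | 5 | 2
X2 | 8 | 2 | eng | 8 | 1 | 2
X2 | 8 | 2 | eng | 8 | 5 | 2
After WHERE (1 rows):
depts.code | depts.price | depts.score | depts.dept | cities.yr | cities.price | cities.score
Y1 | 6 | 40 | mkt | 8 | 40 | 40
After SELECT (1 rows):
cities.price
40
After ORDER BY (1 rows):
cities.price
40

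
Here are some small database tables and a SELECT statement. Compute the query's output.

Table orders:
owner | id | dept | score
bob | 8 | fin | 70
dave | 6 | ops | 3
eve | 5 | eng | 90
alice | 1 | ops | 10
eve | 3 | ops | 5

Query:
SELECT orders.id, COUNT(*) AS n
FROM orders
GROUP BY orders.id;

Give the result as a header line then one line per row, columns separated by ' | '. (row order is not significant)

After GROUP BY (5 rows):
orders.id | n
8 | 1
6 | 1
5 | 1
1 | 1
3 | 1

== RESULT ==
orders.id | n
8 | 1
6 | 1
5 | 1
1 | 1
3 | 1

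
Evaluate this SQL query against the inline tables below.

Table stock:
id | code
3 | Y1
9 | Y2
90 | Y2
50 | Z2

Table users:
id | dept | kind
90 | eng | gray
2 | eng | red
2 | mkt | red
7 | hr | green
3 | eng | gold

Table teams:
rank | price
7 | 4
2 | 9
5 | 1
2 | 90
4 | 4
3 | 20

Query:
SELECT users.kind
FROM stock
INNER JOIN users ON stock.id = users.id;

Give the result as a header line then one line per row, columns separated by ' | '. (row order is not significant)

== RESULT ==
users.kind
gold
gray

Derivation:
After JOIN users (2 rows):
stock.id | stock.code | users.id | users.dept | users.kind
3 | Y1 | 3 | eng | gold
90 | Y2 | 90 | eng | gray
After SELECT (2 rows):
users.kind
gold
gray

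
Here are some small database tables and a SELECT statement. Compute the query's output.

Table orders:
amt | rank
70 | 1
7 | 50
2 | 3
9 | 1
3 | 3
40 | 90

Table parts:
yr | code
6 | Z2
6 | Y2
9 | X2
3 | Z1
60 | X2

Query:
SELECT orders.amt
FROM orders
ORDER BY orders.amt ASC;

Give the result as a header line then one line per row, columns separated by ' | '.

== RESULT ==
orders.amt
2
3
7
9
40
70

Derivation:
After SELECT (6 rows):
orders.amt
70
7
2
9
3
40
After ORDER BY (6 rows):
orders.amt
2
3
7
9
40
70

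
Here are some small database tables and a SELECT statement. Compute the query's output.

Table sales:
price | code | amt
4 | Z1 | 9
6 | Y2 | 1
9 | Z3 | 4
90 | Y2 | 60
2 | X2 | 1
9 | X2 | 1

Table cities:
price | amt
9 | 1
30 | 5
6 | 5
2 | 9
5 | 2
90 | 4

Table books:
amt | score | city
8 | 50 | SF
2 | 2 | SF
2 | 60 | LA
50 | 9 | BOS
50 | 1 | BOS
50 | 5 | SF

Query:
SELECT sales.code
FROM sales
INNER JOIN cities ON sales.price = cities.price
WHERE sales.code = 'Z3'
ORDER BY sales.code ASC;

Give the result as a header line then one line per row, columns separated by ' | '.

== RESULT ==
sales.code
Z3

Derivation:
After JOIN cities (5 rows):
sales.price | sales.code | sales.amt | cities.price | cities.amt
6 | Y2 | 1 | 6 | 5
9 | Z3 | 4 | 9 | 1
90 | Y2 | 60 | 90 | 4
2 | X2 | 1 | 2 | 9
9 | X2 | 1 | 9 | 1
After WHERE (1 rows):
sales.price | sales.code | sales.amt | cities.price | cities.amt
9 | Z3 | 4 | 9 | 1
After SELECT (1 rows):
sales.code
Z3
After ORDER BY (1 rows):
sales.code
Z3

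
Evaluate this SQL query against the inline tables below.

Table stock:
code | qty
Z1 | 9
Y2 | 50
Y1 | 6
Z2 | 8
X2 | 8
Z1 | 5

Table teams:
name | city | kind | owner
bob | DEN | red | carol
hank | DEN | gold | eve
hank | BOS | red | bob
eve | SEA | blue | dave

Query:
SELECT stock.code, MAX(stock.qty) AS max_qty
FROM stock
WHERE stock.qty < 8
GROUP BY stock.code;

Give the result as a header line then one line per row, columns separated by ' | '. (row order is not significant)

After WHERE (2 rows):
stock.code | stock.qty
Y1 | 6
Z1 | 5
After GROUP BY (2 rows):
stock.code | max_qty
Y1 | 6
Z1 | 5

== RESULT ==
stock.code | max_qty
Y1 | 6
Z1 | 5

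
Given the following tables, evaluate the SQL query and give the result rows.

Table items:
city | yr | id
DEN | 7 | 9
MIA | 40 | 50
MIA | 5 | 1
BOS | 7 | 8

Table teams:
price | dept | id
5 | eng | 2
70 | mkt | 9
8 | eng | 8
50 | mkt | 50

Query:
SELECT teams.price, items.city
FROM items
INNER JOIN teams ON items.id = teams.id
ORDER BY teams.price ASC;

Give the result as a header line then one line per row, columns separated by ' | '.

After JOIN teams (3 rows):
items.city | items.yr | items.id | teams.price | teams.dept | teams.id
DEN | 7 | 9 | 70 | mkt | 9
MIA | 40 | 50 | 50 | mkt | 50
BOS | 7 | 8 | 8 | eng | 8
After SELECT (3 rows):
teams.price | items.city
70 | DEN
50 | MIA
8 | BOS
After ORDER BY (3 rows):
teams.price | items.city
8 | BOS
50 | MIA
70 | DEN

== RESULT ==
teams.price | items.city
8 | BOS
50 | MIA
70 | DEN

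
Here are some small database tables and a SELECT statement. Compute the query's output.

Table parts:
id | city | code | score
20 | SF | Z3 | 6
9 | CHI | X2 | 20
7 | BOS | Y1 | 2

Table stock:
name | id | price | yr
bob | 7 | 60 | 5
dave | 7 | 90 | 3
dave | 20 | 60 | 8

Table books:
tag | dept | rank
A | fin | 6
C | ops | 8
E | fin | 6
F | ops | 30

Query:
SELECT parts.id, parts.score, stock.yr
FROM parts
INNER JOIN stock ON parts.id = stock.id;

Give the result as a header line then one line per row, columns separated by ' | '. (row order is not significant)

== RESULT ==
parts.id | parts.score | stock.yr
20 | 6 | 8
7 | 2 | 5
7 | 2 | 3

Derivation:
After JOIN stock (3 rows):
parts.id | parts.city | parts.code | parts.score | stock.name | stock.id | stock.price | stock.yr
20 | SF | Z3 | 6 | dave | 20 | 60 | 8
7 | BOS | Y1 | 2 | bob | 7 | 60 | 5
7 | BOS | Y1 | 2 | dave | 7 | 90 | 3
After SELECT (3 rows):
parts.id | parts.score | stock.yr
20 | 6 | 8
7 | 2 | 5
7 | 2 | 3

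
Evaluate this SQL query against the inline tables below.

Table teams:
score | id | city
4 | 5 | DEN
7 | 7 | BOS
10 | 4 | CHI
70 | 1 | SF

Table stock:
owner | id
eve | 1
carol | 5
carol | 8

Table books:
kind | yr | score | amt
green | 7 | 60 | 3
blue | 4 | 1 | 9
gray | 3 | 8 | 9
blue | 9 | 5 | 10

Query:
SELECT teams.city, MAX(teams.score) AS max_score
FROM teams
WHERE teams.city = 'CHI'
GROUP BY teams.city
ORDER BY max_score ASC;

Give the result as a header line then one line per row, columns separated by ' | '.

== RESULT ==
teams.city | max_score
CHI | 10

Derivation:
After WHERE (1 rows):
teams.score | teams.id | teams.city
10 | 4 | CHI
After GROUP BY (1 rows):
teams.city | max_score
CHI | 10
After ORDER BY (1 rows):
teams.city | max_score
CHI | 10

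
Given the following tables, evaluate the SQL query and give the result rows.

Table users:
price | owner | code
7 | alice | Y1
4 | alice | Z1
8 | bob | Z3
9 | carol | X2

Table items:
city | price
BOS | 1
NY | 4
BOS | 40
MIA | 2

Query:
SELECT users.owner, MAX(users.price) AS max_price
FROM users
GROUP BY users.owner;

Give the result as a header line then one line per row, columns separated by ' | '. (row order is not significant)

After GROUP BY (3 rows):
users.owner | max_price
alice | 7
bob | 8
carol | 9

== RESULT ==
users.owner | max_price
alice | 7
bob | 8
carol | 9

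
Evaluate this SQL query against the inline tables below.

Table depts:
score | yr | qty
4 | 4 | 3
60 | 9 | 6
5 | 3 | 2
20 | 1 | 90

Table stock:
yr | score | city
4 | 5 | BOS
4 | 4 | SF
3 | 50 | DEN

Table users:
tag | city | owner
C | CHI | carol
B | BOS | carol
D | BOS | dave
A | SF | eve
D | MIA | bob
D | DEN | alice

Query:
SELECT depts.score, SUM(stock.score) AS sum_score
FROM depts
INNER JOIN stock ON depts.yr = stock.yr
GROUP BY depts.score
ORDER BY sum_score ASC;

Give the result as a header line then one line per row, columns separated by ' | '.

After JOIN stock (3 rows):
depts.score | depts.yr | depts.qty | stock.yr | stock.score | stock.city
4 | 4 | 3 | 4 | 5 | BOS
4 | 4 | 3 | 4 | 4 | SF
5 | 3 | 2 | 3 | 50 | DEN
After GROUP BY (2 rows):
depts.score | sum_score
4 | 9
5 | 50
After ORDER BY (2 rows):
depts.score | sum_score
4 | 9
5 | 50

== RESULT ==
depts.score | sum_score
4 | 9
5 | 50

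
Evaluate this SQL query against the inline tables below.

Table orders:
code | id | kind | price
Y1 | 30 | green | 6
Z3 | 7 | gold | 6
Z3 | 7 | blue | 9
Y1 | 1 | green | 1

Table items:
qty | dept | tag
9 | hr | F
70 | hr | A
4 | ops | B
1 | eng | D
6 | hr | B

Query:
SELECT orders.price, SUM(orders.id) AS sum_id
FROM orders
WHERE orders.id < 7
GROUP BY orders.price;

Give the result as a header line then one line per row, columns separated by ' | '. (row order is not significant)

== RESULT ==
orders.price | sum_id
1 | 1

Derivation:
After WHERE (1 rows):
orders.code | orders.id | orders.kind | orders.price
Y1 | 1 | green | 1
After GROUP BY (1 rows):
orders.price | sum_id
1 | 1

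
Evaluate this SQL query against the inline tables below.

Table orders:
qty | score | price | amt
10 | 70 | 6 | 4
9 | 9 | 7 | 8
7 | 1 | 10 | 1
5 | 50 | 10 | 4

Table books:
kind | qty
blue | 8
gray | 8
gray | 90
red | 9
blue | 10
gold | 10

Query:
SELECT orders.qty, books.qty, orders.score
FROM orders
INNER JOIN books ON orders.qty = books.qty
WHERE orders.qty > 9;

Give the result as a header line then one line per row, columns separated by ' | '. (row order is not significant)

== RESULT ==
orders.qty | books.qty | orders.score
10 | 10 | 70
10 | 10 | 70

Derivation:
After JOIN books (3 rows):
orders.qty | orders.score | orders.price | orders.amt | books.kind | books.qty
10 | 70 | 6 | 4 | blue | 10
10 | 70 | 6 | 4 | gold | 10
9 | 9 | 7 | 8 | red | 9
After WHERE (2 rows):
orders.qty | orders.score | orders.price | orders.amt | books.kind | books.qty
10 | 70 | 6 | 4 | blue | 10
10 | 70 | 6 | 4 | gold | 10
After SELECT (2 rows):
orders.qty | books.qty | orders.score
10 | 10 | 70
10 | 10 | 70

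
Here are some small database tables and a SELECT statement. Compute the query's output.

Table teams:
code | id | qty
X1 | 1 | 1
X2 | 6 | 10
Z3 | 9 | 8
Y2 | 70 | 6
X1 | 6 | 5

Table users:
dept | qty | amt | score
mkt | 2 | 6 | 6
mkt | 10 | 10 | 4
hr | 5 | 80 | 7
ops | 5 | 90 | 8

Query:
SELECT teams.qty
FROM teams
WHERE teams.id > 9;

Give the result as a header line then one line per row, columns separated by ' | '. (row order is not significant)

== RESULT ==
teams.qty
6

Derivation:
After WHERE (1 rows):
teams.code | teams.id | teams.qty
Y2 | 70 | 6
After SELECT (1 rows):
teams.qty
6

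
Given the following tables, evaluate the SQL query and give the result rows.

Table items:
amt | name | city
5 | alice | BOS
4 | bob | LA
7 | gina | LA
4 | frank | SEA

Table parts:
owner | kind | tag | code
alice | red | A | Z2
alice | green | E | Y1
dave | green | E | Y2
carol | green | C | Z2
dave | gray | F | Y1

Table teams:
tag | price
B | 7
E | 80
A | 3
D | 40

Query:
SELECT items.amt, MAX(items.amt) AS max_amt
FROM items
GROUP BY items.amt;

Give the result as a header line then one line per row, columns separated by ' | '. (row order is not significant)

After GROUP BY (3 rows):
items.amt | max_amt
5 | 5
4 | 4
7 | 7

== RESULT ==
items.amt | max_amt
5 | 5
4 | 4
7 | 7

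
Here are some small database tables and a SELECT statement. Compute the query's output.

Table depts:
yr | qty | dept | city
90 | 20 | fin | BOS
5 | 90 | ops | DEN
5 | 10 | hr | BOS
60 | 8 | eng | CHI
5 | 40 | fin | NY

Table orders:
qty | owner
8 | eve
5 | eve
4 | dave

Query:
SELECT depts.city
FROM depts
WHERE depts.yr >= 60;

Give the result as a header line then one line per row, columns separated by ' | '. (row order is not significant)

== RESULT ==
depts.city
BOS
CHI

Derivation:
After WHERE (2 rows):
depts.yr | depts.qty | depts.dept | depts.city
90 | 20 | fin | BOS
60 | 8 | eng | CHI
After SELECT (2 rows):
depts.city
BOS
CHI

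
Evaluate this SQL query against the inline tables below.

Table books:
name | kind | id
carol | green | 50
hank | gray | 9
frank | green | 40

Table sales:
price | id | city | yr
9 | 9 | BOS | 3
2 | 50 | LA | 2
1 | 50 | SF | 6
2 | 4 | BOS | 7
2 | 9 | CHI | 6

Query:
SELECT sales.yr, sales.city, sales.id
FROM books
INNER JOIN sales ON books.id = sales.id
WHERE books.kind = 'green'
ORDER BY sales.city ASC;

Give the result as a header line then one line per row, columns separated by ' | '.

After JOIN sales (4 rows):
books.name | books.kind | books.id | sales.price | sales.id | sales.city | sales.yr
carol | green | 50 | 2 | 50 | LA | 2
carol | green | 50 | 1 | 50 | SF | 6
hank | gray | 9 | 9 | 9 | BOS | 3
hank | gray | 9 | 2 | 9 | CHI | 6
After WHERE (2 rows):
books.name | books.kind | books.id | sales.price | sales.id | sales.city | sales.yr
carol | green | 50 | 2 | 50 | LA | 2
carol | green | 50 | 1 | 50 | SF | 6
After SELECT (2 rows):
sales.yr | sales.city | sales.id
2 | LA | 50
6 | SF | 50
After ORDER BY (2 rows):
sales.yr | sales.city | sales.id
2 | LA | 50
6 | SF | 50

== RESULT ==
sales.yr | sales.city | sales.id
2 | LA | 50
6 | SF | 50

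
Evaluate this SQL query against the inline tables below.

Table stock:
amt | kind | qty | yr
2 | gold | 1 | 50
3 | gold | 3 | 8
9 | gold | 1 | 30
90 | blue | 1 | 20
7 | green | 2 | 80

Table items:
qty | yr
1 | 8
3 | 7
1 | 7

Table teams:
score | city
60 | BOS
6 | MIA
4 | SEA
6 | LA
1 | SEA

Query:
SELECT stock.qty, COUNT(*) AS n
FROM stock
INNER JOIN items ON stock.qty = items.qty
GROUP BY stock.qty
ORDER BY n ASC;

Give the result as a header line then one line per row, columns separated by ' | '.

== RESULT ==
stock.qty | n
3 | 1
1 | 6

Derivation:
After JOIN items (7 rows):
stock.amt | stock.kind | stock.qty | stock.yr | items.qty | items.yr
2 | gold | 1 | 50 | 1 | 8
2 | gold | 1 | 50 | 1 | 7
3 | gold | 3 | 8 | 3 | 7
9 | gold | 1 | 30 | 1 | 8
9 | gold | 1 | 30 | 1 | 7
90 | blue | 1 | 20 | 1 | 8
90 | blue | 1 | 20 | 1 | 7
After GROUP BY (2 rows):
stock.qty | n
1 | 6
3 | 1
After ORDER BY (2 rows):
stock.qty | n
3 | 1
1 | 6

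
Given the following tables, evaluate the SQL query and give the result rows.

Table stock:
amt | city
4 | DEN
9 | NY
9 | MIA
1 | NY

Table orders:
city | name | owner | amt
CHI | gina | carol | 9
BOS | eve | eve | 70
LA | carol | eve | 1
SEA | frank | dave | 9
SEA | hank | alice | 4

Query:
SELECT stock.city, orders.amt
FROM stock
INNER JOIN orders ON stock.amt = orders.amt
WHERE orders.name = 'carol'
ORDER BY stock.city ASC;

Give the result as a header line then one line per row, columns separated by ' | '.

== RESULT ==
stock.city | orders.amt
NY | 1

Derivation:
After JOIN orders (6 rows):
stock.amt | stock.city | orders.city | orders.name | orders.owner | orders.amt
4 | DEN | SEA | hank | alice | 4
9 | NY | CHI | gina | carol | 9
9 | NY | SEA | frank | dave | 9
9 | MIA | CHI | gina | carol | 9
9 | MIA | SEA | frank | dave | 9
1 | NY | LA | carol | eve | 1
After WHERE (1 rows):
stock.amt | stock.city | orders.city | orders.name | orders.owner | orders.amt
1 | NY | LA | carol | eve | 1
After SELECT (1 rows):
stock.city | orders.amt
NY | 1
After ORDER BY (1 rows):
stock.city | orders.amt
NY | 1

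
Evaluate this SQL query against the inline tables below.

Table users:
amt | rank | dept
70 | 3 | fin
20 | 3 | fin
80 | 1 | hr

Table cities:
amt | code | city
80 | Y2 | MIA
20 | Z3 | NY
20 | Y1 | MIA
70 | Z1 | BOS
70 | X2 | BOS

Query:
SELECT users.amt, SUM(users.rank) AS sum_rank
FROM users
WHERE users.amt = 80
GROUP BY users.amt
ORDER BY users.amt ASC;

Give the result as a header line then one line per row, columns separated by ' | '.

After WHERE (1 rows):
users.amt | users.rank | users.dept
80 | 1 | hr
After GROUP BY (1 rows):
users.amt | sum_rank
80 | 1
After ORDER BY (1 rows):
users.amt | sum_rank
80 | 1

== RESULT ==
users.amt | sum_rank
80 | 1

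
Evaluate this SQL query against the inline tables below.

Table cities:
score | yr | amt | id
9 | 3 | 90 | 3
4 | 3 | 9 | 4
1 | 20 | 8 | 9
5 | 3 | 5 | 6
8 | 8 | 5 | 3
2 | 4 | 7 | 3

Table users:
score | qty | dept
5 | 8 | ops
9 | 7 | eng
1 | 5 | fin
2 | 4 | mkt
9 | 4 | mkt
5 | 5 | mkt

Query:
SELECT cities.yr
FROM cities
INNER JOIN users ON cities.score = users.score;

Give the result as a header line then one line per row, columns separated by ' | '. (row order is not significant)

== RESULT ==
cities.yr
3
3
20
3
3
4

Derivation:
After JOIN users (6 rows):
cities.score | cities.yr | cities.amt | cities.id | users.score | users.qty | users.dept
9 | 3 | 90 | 3 | 9 | 7 | eng
9 | 3 | 90 | 3 | 9 | 4 | mkt
1 | 20 | 8 | 9 | 1 | 5 | fin
5 | 3 | 5 | 6 | 5 | 8 | ops
5 | 3 | 5 | 6 | 5 | 5 | mkt
2 | 4 | 7 | 3 | 2 | 4 | mkt
After SELECT (6 rows):
cities.yr
3
3
20
3
3
4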